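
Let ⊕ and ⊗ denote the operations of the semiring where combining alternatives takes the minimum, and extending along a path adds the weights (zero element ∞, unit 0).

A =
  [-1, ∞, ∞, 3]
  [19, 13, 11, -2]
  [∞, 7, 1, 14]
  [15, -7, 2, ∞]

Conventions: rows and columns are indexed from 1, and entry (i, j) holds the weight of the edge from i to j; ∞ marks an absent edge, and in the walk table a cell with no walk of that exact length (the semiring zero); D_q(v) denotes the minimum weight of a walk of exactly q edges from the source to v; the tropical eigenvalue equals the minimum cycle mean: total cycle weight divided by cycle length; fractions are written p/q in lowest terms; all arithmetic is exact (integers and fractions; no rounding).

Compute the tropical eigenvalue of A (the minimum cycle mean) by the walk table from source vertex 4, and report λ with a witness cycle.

q=0: [∞, ∞, ∞, 0]
q=1: [15, -7, 2, ∞]
q=2: [12, 6, 3, -9]
q=3: [6, -16, -7, 4]
q=4: [3, -3, -6, -18]
Optimal cycle mean attained by: cycle 2->4->2, total (-2) + (-7), length 2.
Answer: λ = -9/2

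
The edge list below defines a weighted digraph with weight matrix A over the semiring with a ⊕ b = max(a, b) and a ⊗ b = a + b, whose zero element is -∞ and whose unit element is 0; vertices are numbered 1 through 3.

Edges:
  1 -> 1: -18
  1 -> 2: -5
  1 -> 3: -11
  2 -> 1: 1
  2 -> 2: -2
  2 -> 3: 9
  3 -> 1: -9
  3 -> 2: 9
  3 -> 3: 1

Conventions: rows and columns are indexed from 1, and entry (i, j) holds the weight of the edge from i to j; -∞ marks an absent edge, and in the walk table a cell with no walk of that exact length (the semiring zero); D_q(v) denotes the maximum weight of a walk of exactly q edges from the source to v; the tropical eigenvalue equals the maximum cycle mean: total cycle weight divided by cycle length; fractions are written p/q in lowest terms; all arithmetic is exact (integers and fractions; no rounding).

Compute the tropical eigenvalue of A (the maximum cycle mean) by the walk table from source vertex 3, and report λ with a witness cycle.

q=0: [-∞, -∞, 0]
q=1: [-9, 9, 1]
q=2: [10, 10, 18]
q=3: [11, 27, 19]
Optimal cycle mean attained by: cycle 2->3->2, total 9 + 9, length 2.
Answer: λ = 9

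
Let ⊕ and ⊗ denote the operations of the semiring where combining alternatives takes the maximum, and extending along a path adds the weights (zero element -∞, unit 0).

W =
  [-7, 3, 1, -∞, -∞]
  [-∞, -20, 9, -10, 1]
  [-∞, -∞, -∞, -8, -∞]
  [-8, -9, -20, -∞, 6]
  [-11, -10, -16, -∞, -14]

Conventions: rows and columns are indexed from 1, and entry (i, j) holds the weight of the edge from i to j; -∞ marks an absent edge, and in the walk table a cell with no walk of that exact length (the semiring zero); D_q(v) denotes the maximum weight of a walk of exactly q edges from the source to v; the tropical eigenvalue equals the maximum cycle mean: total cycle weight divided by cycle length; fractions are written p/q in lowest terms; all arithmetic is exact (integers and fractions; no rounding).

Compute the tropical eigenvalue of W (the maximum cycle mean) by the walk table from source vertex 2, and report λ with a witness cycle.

q=0: [-∞, 0, -∞, -∞, -∞]
q=1: [-∞, -20, 9, -10, 1]
q=2: [-10, -9, -11, 1, -4]
q=3: [-7, -7, 0, -19, 7]
q=4: [-4, -3, 2, -8, -6]
q=5: [-11, -1, 6, -6, -2]
Optimal cycle mean attained by: cycle 1->2->3->4->5->1, total 3 + 9 + (-8) + 6 + (-11), length 5.
Answer: λ = -1/5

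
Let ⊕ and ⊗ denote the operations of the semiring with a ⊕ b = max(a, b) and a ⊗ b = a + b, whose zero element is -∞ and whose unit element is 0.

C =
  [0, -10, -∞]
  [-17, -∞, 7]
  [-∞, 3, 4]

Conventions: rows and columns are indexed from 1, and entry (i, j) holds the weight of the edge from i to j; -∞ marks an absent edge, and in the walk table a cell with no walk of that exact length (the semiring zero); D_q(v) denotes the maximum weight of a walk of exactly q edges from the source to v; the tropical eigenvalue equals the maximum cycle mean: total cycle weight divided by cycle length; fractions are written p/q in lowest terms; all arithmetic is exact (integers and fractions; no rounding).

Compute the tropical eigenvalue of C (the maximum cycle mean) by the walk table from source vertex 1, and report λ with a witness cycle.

q=0: [0, -∞, -∞]
q=1: [0, -10, -∞]
q=2: [0, -10, -3]
q=3: [0, 0, 1]
Optimal cycle mean attained by: cycle 2->3->2, total 7 + 3, length 2.
Answer: λ = 5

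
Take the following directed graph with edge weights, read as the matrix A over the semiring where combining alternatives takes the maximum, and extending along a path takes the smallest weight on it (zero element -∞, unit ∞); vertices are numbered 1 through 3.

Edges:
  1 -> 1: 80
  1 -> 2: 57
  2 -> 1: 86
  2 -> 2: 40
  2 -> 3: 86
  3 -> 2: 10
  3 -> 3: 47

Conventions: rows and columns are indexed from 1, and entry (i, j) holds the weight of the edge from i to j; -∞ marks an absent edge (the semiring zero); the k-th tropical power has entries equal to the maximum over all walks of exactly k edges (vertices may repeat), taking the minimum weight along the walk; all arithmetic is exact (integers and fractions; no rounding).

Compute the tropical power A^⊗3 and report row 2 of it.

A^⊗2:
  [80, 57, 57]
  [80, 57, 47]
  [10, 10, 47]
A^⊗3:
  [80, 57, 57]
  [80, 57, 57]
  [10, 10, 47]
Answer: row 2 of A^⊗3 = [80, 57, 57]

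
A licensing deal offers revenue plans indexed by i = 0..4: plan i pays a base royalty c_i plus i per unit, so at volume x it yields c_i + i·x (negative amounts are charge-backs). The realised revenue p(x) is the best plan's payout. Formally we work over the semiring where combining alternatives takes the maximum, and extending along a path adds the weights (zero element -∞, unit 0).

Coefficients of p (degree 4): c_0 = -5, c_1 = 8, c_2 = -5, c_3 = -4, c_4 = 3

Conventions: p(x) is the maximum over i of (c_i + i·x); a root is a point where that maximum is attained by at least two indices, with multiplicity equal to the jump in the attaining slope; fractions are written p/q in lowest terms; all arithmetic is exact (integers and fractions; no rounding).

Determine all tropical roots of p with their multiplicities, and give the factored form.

hull edge (i=0, c=-5) to (i=1, c=8): slope 13, span 1
hull edge (i=1, c=8) to (i=4, c=3): slope -5/3, span 3
Factored form: p(x) = 3 ⊗ (x ⊕ (-13)) ⊗ (x ⊕ 5/3) ⊗ (x ⊕ 5/3) ⊗ (x ⊕ 5/3)
Answer: roots = -13 (mult 1), 5/3 (mult 3)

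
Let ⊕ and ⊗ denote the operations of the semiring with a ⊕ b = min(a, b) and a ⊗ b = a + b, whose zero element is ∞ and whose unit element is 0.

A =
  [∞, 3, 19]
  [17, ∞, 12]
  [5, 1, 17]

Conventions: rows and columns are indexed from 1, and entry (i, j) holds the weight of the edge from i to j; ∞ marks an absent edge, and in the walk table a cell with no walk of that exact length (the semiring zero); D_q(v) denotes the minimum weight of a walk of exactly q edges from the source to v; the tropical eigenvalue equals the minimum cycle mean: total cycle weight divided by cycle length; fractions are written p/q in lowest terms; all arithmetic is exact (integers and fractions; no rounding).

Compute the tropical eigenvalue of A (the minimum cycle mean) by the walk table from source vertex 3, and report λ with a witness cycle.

q=0: [∞, ∞, 0]
q=1: [5, 1, 17]
q=2: [18, 8, 13]
q=3: [18, 14, 20]
Optimal cycle mean attained by: cycle 2->3->2, total 12 + 1, length 2.
Answer: λ = 13/2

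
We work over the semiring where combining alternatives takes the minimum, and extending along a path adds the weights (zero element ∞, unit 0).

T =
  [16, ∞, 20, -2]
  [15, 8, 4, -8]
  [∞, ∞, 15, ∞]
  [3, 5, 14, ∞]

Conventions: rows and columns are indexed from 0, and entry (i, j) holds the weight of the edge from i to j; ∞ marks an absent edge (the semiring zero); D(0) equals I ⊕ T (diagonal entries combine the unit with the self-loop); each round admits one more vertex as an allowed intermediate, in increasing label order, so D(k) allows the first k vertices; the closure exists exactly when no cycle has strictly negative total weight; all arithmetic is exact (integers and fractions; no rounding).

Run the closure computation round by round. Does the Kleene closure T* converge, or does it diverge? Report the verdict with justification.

D(0):
  [0, ∞, 20, -2]
  [15, 0, 4, -8]
  [∞, ∞, 0, ∞]
  [3, 5, 14, 0]
D(1):
  [0, ∞, 20, -2]
  [15, 0, 4, -8]
  [∞, ∞, 0, ∞]
  [3, 5, 14, 0]
Detection: at round 2, diagonal entry (3, 3) turns strictly negative.
Key observation: the cycle 3->1->3 has total weight 5 + (-8), which is strictly negative.
Answer: DIVERGES — negative cycle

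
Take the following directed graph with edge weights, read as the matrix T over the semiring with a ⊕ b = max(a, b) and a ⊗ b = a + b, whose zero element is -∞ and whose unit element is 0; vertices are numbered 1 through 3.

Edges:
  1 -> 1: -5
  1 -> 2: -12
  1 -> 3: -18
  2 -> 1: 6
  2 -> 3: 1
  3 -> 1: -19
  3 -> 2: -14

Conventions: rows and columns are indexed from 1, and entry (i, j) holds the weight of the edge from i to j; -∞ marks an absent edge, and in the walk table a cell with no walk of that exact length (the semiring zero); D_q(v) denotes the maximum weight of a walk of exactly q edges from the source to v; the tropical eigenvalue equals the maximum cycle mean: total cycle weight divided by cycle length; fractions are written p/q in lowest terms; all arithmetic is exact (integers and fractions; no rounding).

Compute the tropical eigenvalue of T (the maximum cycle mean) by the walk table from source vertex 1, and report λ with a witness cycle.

q=0: [0, -∞, -∞]
q=1: [-5, -12, -18]
q=2: [-6, -17, -11]
q=3: [-11, -18, -16]
Optimal cycle mean attained by: cycle 1->2->1, total (-12) + 6, length 2.
Answer: λ = -3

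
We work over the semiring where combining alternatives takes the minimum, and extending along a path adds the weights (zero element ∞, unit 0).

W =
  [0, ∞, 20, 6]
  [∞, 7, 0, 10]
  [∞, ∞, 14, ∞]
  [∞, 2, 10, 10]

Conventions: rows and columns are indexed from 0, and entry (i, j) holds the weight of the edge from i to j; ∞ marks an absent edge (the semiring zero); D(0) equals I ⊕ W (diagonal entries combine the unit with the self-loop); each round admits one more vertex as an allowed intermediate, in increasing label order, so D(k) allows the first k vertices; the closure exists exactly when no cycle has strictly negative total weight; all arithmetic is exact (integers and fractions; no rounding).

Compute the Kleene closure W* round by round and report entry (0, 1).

D(0):
  [0, ∞, 20, 6]
  [∞, 0, 0, 10]
  [∞, ∞, 0, ∞]
  [∞, 2, 10, 0]
D(1):
  [0, ∞, 20, 6]
  [∞, 0, 0, 10]
  [∞, ∞, 0, ∞]
  [∞, 2, 10, 0]
D(2):
  [0, ∞, 20, 6]
  [∞, 0, 0, 10]
  [∞, ∞, 0, ∞]
  [∞, 2, 2, 0]
D(3):
  [0, ∞, 20, 6]
  [∞, 0, 0, 10]
  [∞, ∞, 0, ∞]
  [∞, 2, 2, 0]
D(4):
  [0, 8, 8, 6]
  [∞, 0, 0, 10]
  [∞, ∞, 0, ∞]
  [∞, 2, 2, 0]
Answer: W*[0][1] = 8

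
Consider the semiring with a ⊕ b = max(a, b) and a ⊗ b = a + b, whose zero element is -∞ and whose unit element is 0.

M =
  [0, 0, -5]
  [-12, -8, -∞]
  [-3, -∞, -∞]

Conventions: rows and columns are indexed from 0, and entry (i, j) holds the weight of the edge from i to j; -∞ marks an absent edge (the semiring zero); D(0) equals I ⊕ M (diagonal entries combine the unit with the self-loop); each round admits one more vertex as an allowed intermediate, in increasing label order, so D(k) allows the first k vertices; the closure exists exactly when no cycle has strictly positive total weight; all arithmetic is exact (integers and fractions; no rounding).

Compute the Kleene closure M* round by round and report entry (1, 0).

D(0):
  [0, 0, -5]
  [-12, 0, -∞]
  [-3, -∞, 0]
D(1):
  [0, 0, -5]
  [-12, 0, -17]
  [-3, -3, 0]
D(2):
  [0, 0, -5]
  [-12, 0, -17]
  [-3, -3, 0]
D(3):
  [0, 0, -5]
  [-12, 0, -17]
  [-3, -3, 0]
Answer: M*[1][0] = -12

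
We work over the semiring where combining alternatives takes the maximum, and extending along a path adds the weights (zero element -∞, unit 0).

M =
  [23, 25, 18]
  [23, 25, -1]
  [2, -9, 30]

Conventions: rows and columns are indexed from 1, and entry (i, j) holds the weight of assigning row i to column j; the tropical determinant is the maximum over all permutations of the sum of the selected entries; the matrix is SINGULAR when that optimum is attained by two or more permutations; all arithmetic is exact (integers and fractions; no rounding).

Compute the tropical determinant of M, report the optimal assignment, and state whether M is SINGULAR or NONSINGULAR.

σ = (1, 2, 3): 23 + 25 + 30 = 78
σ = (1, 3, 2): 23 + (-1) + (-9) = 13
σ = (2, 1, 3): 25 + 23 + 30 = 78
σ = (2, 3, 1): 25 + (-1) + 2 = 26
σ = (3, 1, 2): 18 + 23 + (-9) = 32
σ = (3, 2, 1): 18 + 25 + 2 = 45
Optimal value attained by: σ = (1, 2, 3).
Answer: det⊕(M) = 78; verdict: SINGULAR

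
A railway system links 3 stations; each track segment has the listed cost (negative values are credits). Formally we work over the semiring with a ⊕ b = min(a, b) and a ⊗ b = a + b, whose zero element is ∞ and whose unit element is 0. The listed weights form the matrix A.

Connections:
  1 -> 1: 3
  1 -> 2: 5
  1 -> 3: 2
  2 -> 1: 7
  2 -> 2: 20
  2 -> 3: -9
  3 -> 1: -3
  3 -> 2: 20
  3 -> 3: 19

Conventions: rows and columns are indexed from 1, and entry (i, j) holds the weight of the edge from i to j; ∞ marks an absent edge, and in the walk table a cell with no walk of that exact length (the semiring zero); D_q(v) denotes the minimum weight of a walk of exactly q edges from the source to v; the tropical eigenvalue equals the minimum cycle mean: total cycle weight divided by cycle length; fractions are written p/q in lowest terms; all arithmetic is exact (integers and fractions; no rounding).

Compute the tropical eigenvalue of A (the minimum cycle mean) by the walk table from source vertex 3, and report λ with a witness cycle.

q=0: [∞, ∞, 0]
q=1: [-3, 20, 19]
q=2: [0, 2, -1]
q=3: [-4, 5, -7]
Optimal cycle mean attained by: cycle 1->2->3->1, total 5 + (-9) + (-3), length 3.
Answer: λ = -7/3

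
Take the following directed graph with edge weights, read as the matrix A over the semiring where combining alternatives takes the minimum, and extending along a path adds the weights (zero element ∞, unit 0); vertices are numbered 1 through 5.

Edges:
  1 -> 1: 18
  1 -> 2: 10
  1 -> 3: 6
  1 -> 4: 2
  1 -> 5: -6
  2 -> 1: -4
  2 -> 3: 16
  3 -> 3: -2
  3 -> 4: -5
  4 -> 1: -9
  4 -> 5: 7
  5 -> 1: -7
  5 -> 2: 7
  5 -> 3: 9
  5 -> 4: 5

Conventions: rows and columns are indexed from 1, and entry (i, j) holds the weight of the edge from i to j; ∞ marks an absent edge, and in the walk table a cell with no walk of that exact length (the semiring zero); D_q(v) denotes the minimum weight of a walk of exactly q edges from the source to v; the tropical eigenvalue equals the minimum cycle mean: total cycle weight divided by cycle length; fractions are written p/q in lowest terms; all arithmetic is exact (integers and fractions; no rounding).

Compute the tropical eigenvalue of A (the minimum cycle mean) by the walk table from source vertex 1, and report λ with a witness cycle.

q=0: [0, ∞, ∞, ∞, ∞]
q=1: [18, 10, 6, 2, -6]
q=2: [-13, 1, 3, -1, 9]
q=3: [-10, -3, -7, -11, -19]
q=4: [-26, -12, -10, -14, -16]
q=5: [-23, -16, -20, -24, -32]
Optimal cycle mean attained by: cycle 1->5->1, total (-6) + (-7), length 2.
Answer: λ = -13/2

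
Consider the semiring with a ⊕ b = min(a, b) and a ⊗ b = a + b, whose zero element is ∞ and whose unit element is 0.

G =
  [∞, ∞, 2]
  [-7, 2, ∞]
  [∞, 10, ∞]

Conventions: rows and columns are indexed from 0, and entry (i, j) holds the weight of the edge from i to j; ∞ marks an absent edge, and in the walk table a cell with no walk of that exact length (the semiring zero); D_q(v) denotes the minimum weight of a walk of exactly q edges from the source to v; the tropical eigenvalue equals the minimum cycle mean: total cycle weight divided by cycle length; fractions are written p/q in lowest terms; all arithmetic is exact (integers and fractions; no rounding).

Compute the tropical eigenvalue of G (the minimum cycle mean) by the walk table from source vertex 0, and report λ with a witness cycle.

q=0: [0, ∞, ∞]
q=1: [∞, ∞, 2]
q=2: [∞, 12, ∞]
q=3: [5, 14, ∞]
Optimal cycle mean attained by: cycle 0->2->1->0, total 2 + 10 + (-7), length 3.
Answer: λ = 5/3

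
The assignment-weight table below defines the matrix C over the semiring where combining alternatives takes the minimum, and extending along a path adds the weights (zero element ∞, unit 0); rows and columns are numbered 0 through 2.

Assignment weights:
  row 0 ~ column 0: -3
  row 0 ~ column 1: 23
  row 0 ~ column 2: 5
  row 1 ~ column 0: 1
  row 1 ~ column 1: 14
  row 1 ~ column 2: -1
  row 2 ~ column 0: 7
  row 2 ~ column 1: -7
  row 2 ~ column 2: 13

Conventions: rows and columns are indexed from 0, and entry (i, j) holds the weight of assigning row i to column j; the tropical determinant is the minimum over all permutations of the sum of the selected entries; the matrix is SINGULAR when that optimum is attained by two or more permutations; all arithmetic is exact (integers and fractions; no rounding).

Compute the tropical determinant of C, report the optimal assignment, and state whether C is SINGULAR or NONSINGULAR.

σ = (0, 1, 2): (-3) + 14 + 13 = 24
σ = (0, 2, 1): (-3) + (-1) + (-7) = -11
σ = (1, 0, 2): 23 + 1 + 13 = 37
σ = (1, 2, 0): 23 + (-1) + 7 = 29
σ = (2, 0, 1): 5 + 1 + (-7) = -1
σ = (2, 1, 0): 5 + 14 + 7 = 26
Optimal value attained by: σ = (0, 2, 1).
Answer: det⊕(C) = -11; verdict: NONSINGULAR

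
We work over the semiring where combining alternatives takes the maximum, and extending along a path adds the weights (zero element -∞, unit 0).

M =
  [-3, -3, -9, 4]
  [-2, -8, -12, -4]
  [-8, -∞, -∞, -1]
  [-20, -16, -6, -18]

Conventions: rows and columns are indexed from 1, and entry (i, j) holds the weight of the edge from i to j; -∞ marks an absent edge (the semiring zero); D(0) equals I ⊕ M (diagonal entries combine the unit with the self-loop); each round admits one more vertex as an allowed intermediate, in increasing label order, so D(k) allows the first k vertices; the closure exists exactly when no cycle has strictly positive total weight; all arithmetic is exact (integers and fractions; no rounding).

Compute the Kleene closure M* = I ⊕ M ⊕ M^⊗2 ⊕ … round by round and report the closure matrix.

D(0):
  [0, -3, -9, 4]
  [-2, 0, -12, -4]
  [-8, -∞, 0, -1]
  [-20, -16, -6, 0]
D(1):
  [0, -3, -9, 4]
  [-2, 0, -11, 2]
  [-8, -11, 0, -1]
  [-20, -16, -6, 0]
D(2):
  [0, -3, -9, 4]
  [-2, 0, -11, 2]
  [-8, -11, 0, -1]
  [-18, -16, -6, 0]
D(3):
  [0, -3, -9, 4]
  [-2, 0, -11, 2]
  [-8, -11, 0, -1]
  [-14, -16, -6, 0]
D(4):
  [0, -3, -2, 4]
  [-2, 0, -4, 2]
  [-8, -11, 0, -1]
  [-14, -16, -6, 0]
Answer: M* = [[0, -3, -2, 4], [-2, 0, -4, 2], [-8, -11, 0, -1], [-14, -16, -6, 0]]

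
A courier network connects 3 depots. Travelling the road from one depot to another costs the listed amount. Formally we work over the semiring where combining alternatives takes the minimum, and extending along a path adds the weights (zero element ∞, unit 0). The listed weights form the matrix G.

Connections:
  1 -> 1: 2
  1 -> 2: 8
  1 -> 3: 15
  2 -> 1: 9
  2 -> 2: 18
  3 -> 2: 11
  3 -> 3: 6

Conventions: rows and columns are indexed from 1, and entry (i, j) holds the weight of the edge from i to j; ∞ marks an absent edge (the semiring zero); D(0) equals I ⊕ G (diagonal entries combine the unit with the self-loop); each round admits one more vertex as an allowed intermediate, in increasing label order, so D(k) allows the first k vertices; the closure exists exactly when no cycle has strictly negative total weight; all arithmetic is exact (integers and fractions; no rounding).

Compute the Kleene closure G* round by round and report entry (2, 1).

D(0):
  [0, 8, 15]
  [9, 0, ∞]
  [∞, 11, 0]
D(1):
  [0, 8, 15]
  [9, 0, 24]
  [∞, 11, 0]
D(2):
  [0, 8, 15]
  [9, 0, 24]
  [20, 11, 0]
D(3):
  [0, 8, 15]
  [9, 0, 24]
  [20, 11, 0]
Answer: G*[2][1] = 9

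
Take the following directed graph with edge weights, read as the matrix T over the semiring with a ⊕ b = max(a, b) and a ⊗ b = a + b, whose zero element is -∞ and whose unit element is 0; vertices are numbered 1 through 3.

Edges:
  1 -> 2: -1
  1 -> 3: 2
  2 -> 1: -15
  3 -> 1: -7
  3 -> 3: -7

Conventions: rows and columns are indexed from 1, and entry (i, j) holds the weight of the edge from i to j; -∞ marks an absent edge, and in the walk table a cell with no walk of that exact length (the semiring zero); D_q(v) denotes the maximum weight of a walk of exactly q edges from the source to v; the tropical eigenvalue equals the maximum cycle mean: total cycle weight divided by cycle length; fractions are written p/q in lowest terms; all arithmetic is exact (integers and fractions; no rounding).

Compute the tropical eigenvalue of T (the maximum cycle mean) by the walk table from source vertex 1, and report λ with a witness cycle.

q=0: [0, -∞, -∞]
q=1: [-∞, -1, 2]
q=2: [-5, -∞, -5]
q=3: [-12, -6, -3]
Optimal cycle mean attained by: cycle 1->3->1, total 2 + (-7), length 2.
Answer: λ = -5/2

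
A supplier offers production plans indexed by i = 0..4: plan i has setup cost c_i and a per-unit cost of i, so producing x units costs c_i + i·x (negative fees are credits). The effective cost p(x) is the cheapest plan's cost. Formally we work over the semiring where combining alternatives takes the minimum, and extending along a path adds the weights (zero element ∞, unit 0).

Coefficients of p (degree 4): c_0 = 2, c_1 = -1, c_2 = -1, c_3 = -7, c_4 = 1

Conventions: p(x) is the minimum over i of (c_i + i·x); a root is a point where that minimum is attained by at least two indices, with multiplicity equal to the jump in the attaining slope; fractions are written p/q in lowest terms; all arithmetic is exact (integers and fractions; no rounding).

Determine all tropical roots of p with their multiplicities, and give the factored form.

hull edge (i=0, c=2) to (i=3, c=-7): slope -3, span 3
hull edge (i=3, c=-7) to (i=4, c=1): slope 8, span 1
Factored form: p(x) = 1 ⊗ (x ⊕ (-8)) ⊗ (x ⊕ 3) ⊗ (x ⊕ 3) ⊗ (x ⊕ 3)
Answer: roots = -8 (mult 1), 3 (mult 3)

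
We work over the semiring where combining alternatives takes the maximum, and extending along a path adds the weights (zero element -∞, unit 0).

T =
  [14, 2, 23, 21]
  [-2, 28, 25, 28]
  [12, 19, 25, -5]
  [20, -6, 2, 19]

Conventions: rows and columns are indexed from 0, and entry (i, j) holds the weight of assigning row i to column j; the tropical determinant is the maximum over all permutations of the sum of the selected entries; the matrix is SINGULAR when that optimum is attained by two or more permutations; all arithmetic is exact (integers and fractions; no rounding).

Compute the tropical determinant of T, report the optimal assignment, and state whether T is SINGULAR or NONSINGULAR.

σ = (0, 1, 2, 3): 14 + 28 + 25 + 19 = 86
σ = (0, 1, 3, 2): 14 + 28 + (-5) + 2 = 39
σ = (0, 2, 1, 3): 14 + 25 + 19 + 19 = 77
σ = (0, 2, 3, 1): 14 + 25 + (-5) + (-6) = 28
σ = (0, 3, 1, 2): 14 + 28 + 19 + 2 = 63
σ = (0, 3, 2, 1): 14 + 28 + 25 + (-6) = 61
σ = (1, 0, 2, 3): 2 + (-2) + 25 + 19 = 44
σ = (1, 0, 3, 2): 2 + (-2) + (-5) + 2 = -3
σ = (1, 2, 0, 3): 2 + 25 + 12 + 19 = 58
σ = (1, 2, 3, 0): 2 + 25 + (-5) + 20 = 42
σ = (1, 3, 0, 2): 2 + 28 + 12 + 2 = 44
σ = (1, 3, 2, 0): 2 + 28 + 25 + 20 = 75
σ = (2, 0, 1, 3): 23 + (-2) + 19 + 19 = 59
σ = (2, 0, 3, 1): 23 + (-2) + (-5) + (-6) = 10
σ = (2, 1, 0, 3): 23 + 28 + 12 + 19 = 82
σ = (2, 1, 3, 0): 23 + 28 + (-5) + 20 = 66
σ = (2, 3, 0, 1): 23 + 28 + 12 + (-6) = 57
σ = (2, 3, 1, 0): 23 + 28 + 19 + 20 = 90
σ = (3, 0, 1, 2): 21 + (-2) + 19 + 2 = 40
σ = (3, 0, 2, 1): 21 + (-2) + 25 + (-6) = 38
σ = (3, 1, 0, 2): 21 + 28 + 12 + 2 = 63
σ = (3, 1, 2, 0): 21 + 28 + 25 + 20 = 94
σ = (3, 2, 0, 1): 21 + 25 + 12 + (-6) = 52
σ = (3, 2, 1, 0): 21 + 25 + 19 + 20 = 85
Optimal value attained by: σ = (3, 1, 2, 0).
Answer: det⊕(T) = 94; verdict: NONSINGULAR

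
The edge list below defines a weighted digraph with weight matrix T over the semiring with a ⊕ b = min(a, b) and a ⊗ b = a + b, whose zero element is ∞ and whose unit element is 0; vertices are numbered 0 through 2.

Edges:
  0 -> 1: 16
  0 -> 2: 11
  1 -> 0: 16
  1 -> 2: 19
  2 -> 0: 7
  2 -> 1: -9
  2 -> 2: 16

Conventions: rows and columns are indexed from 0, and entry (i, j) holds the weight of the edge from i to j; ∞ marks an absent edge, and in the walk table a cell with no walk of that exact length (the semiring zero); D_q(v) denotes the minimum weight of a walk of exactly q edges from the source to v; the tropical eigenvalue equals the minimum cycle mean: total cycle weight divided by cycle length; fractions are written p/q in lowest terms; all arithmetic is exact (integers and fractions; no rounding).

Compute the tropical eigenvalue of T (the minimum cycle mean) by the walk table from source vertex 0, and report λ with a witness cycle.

q=0: [0, ∞, ∞]
q=1: [∞, 16, 11]
q=2: [18, 2, 27]
q=3: [18, 18, 21]
Optimal cycle mean attained by: cycle 1->2->1, total 19 + (-9), length 2.
Answer: λ = 5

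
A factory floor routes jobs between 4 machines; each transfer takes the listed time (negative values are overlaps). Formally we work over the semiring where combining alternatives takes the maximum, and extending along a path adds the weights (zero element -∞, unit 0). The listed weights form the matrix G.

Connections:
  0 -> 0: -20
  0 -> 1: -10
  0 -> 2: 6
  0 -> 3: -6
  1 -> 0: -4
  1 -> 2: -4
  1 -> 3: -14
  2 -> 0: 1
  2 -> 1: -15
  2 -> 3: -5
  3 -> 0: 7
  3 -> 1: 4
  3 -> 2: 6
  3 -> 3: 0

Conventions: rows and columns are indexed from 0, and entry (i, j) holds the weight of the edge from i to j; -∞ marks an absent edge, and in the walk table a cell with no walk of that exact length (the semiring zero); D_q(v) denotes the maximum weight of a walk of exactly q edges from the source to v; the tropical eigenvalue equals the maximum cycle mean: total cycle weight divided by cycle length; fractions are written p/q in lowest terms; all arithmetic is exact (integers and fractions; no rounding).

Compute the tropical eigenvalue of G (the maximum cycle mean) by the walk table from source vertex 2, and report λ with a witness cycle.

q=0: [-∞, -∞, 0, -∞]
q=1: [1, -15, -∞, -5]
q=2: [2, -1, 7, -5]
q=3: [8, -1, 8, 2]
q=4: [9, 6, 14, 3]
Optimal cycle mean attained by: cycle 0->2->0, total 6 + 1, length 2.
Answer: λ = 7/2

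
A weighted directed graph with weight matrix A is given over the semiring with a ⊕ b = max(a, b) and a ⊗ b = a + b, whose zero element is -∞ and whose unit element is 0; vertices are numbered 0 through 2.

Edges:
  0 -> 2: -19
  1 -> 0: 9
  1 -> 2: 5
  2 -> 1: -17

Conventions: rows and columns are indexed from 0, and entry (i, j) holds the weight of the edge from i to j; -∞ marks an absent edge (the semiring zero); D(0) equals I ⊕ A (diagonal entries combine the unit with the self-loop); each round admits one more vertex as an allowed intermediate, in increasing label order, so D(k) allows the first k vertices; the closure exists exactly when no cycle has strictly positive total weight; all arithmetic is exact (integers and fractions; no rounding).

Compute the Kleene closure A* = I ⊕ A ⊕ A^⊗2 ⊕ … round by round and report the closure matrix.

D(0):
  [0, -∞, -19]
  [9, 0, 5]
  [-∞, -17, 0]
D(1):
  [0, -∞, -19]
  [9, 0, 5]
  [-∞, -17, 0]
D(2):
  [0, -∞, -19]
  [9, 0, 5]
  [-8, -17, 0]
D(3):
  [0, -36, -19]
  [9, 0, 5]
  [-8, -17, 0]
Answer: A* = [[0, -36, -19], [9, 0, 5], [-8, -17, 0]]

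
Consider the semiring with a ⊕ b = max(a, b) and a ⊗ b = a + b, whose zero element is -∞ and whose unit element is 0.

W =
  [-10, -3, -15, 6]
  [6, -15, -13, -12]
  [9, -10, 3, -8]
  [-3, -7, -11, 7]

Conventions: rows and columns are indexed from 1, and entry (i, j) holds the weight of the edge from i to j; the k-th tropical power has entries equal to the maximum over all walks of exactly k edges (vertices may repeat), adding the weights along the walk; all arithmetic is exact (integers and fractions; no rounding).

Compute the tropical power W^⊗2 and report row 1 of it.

W^⊗2:
  [3, -1, -5, 13]
  [-4, 3, -9, 12]
  [12, 6, 6, 15]
  [4, 0, -4, 14]
Answer: row 1 of W^⊗2 = [3, -1, -5, 13]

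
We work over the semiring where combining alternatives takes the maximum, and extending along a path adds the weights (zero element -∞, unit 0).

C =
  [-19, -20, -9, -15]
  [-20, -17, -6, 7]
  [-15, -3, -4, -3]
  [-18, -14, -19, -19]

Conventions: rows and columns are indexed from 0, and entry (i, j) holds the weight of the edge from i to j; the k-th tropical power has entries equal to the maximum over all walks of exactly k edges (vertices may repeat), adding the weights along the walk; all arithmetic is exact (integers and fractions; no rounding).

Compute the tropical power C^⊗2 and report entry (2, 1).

C^⊗2:
  [-24, -12, -13, -12]
  [-11, -7, -10, -9]
  [-19, -7, -8, 4]
  [-34, -22, -20, -7]
Key observation: the optimum is the walk 2->2->1, with weight (-4) + (-3) = -7.
Optimal value attained by: walk 2->2->1.
Answer: (C^⊗2)[2][1] = -7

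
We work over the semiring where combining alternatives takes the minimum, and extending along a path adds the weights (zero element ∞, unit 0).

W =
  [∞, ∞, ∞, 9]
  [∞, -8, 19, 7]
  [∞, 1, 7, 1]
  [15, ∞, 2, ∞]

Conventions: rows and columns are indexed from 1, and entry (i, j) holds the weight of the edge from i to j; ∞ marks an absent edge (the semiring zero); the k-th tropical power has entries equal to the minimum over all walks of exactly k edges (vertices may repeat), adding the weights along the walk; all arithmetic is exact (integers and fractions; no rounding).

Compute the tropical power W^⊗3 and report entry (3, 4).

W^⊗2:
  [24, ∞, 11, ∞]
  [22, -16, 9, -1]
  [16, -7, 3, 8]
  [∞, 3, 9, 3]
W^⊗3:
  [∞, 12, 18, 12]
  [14, -24, 1, -9]
  [23, -15, 10, 0]
  [18, -5, 5, 10]
Key observation: the optimum is the walk 3->2->2->4, with weight 1 + (-8) + 7 = 0.
Optimal value attained by: walk 3->2->2->4.
Answer: (W^⊗3)[3][4] = 0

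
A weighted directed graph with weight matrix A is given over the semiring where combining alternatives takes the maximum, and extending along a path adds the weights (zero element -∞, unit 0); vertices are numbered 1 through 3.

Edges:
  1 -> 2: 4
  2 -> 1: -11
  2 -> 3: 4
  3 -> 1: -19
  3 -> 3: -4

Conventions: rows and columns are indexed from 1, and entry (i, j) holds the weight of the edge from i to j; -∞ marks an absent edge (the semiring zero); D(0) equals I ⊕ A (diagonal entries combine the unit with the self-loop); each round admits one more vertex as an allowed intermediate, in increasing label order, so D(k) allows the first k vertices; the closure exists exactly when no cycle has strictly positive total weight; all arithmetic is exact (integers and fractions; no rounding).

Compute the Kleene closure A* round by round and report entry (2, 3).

D(0):
  [0, 4, -∞]
  [-11, 0, 4]
  [-19, -∞, 0]
D(1):
  [0, 4, -∞]
  [-11, 0, 4]
  [-19, -15, 0]
D(2):
  [0, 4, 8]
  [-11, 0, 4]
  [-19, -15, 0]
D(3):
  [0, 4, 8]
  [-11, 0, 4]
  [-19, -15, 0]
Answer: A*[2][3] = 4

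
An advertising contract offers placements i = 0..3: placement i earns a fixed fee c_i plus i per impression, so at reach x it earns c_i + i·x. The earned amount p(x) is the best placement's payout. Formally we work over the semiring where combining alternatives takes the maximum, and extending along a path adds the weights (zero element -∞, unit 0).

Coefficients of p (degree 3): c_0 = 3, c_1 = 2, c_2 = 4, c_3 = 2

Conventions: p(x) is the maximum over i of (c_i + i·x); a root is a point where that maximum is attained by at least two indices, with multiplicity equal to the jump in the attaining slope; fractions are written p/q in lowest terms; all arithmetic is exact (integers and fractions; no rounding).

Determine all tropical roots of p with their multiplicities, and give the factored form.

hull edge (i=0, c=3) to (i=2, c=4): slope 1/2, span 2
hull edge (i=2, c=4) to (i=3, c=2): slope -2, span 1
Factored form: p(x) = 2 ⊗ (x ⊕ (-1/2)) ⊗ (x ⊕ (-1/2)) ⊗ (x ⊕ 2)
Answer: roots = -1/2 (mult 2), 2 (mult 1)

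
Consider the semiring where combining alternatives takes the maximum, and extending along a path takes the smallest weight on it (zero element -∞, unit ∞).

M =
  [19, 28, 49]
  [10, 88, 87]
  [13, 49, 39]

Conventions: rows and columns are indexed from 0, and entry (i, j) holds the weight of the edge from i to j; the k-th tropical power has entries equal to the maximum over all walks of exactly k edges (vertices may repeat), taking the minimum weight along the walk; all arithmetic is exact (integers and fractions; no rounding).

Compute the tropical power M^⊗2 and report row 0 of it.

M^⊗2:
  [19, 49, 39]
  [13, 88, 87]
  [13, 49, 49]
Answer: row 0 of M^⊗2 = [19, 49, 39]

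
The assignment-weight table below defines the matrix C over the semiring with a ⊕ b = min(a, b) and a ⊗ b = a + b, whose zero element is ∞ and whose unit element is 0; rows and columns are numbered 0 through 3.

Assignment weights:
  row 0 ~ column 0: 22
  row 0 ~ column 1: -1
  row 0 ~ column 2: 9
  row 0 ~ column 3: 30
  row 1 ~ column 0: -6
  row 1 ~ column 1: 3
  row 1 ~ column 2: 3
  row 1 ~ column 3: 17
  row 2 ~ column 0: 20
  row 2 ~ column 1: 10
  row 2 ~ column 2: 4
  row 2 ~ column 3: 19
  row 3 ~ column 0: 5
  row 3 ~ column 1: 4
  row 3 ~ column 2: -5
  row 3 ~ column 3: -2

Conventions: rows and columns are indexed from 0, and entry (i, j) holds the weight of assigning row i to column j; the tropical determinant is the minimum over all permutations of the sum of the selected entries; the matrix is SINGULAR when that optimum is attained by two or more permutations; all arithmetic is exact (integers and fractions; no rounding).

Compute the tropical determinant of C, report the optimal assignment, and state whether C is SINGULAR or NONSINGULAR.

σ = (0, 1, 2, 3): 22 + 3 + 4 + (-2) = 27
σ = (0, 1, 3, 2): 22 + 3 + 19 + (-5) = 39
σ = (0, 2, 1, 3): 22 + 3 + 10 + (-2) = 33
σ = (0, 2, 3, 1): 22 + 3 + 19 + 4 = 48
σ = (0, 3, 1, 2): 22 + 17 + 10 + (-5) = 44
σ = (0, 3, 2, 1): 22 + 17 + 4 + 4 = 47
σ = (1, 0, 2, 3): (-1) + (-6) + 4 + (-2) = -5
σ = (1, 0, 3, 2): (-1) + (-6) + 19 + (-5) = 7
σ = (1, 2, 0, 3): (-1) + 3 + 20 + (-2) = 20
σ = (1, 2, 3, 0): (-1) + 3 + 19 + 5 = 26
σ = (1, 3, 0, 2): (-1) + 17 + 20 + (-5) = 31
σ = (1, 3, 2, 0): (-1) + 17 + 4 + 5 = 25
σ = (2, 0, 1, 3): 9 + (-6) + 10 + (-2) = 11
σ = (2, 0, 3, 1): 9 + (-6) + 19 + 4 = 26
σ = (2, 1, 0, 3): 9 + 3 + 20 + (-2) = 30
σ = (2, 1, 3, 0): 9 + 3 + 19 + 5 = 36
σ = (2, 3, 0, 1): 9 + 17 + 20 + 4 = 50
σ = (2, 3, 1, 0): 9 + 17 + 10 + 5 = 41
σ = (3, 0, 1, 2): 30 + (-6) + 10 + (-5) = 29
σ = (3, 0, 2, 1): 30 + (-6) + 4 + 4 = 32
σ = (3, 1, 0, 2): 30 + 3 + 20 + (-5) = 48
σ = (3, 1, 2, 0): 30 + 3 + 4 + 5 = 42
σ = (3, 2, 0, 1): 30 + 3 + 20 + 4 = 57
σ = (3, 2, 1, 0): 30 + 3 + 10 + 5 = 48
Optimal value attained by: σ = (1, 0, 2, 3).
Answer: det⊕(C) = -5; verdict: NONSINGULAR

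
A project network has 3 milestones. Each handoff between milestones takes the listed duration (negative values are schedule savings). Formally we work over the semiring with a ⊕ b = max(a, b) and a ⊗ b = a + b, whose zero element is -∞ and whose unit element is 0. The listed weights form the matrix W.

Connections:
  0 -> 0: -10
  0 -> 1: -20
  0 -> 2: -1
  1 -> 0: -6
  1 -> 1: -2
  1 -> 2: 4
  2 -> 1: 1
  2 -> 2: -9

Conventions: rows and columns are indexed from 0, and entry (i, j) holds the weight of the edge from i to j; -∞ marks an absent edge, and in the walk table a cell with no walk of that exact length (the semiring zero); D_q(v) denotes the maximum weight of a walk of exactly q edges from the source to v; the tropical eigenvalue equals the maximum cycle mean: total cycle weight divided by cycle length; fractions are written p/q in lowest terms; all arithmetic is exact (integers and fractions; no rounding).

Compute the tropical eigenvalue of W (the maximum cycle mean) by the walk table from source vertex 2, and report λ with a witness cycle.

q=0: [-∞, -∞, 0]
q=1: [-∞, 1, -9]
q=2: [-5, -1, 5]
q=3: [-7, 6, 3]
Optimal cycle mean attained by: cycle 1->2->1, total 4 + 1, length 2.
Answer: λ = 5/2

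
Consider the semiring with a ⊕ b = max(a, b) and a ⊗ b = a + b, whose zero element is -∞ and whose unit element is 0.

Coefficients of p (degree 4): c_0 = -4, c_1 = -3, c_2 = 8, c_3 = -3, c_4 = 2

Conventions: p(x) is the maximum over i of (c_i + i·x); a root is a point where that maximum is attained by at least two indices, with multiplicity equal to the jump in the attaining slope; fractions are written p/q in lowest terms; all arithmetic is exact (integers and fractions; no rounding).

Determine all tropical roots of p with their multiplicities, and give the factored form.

hull edge (i=0, c=-4) to (i=2, c=8): slope 6, span 2
hull edge (i=2, c=8) to (i=4, c=2): slope -3, span 2
Factored form: p(x) = 2 ⊗ (x ⊕ (-6)) ⊗ (x ⊕ (-6)) ⊗ (x ⊕ 3) ⊗ (x ⊕ 3)
Answer: roots = -6 (mult 2), 3 (mult 2)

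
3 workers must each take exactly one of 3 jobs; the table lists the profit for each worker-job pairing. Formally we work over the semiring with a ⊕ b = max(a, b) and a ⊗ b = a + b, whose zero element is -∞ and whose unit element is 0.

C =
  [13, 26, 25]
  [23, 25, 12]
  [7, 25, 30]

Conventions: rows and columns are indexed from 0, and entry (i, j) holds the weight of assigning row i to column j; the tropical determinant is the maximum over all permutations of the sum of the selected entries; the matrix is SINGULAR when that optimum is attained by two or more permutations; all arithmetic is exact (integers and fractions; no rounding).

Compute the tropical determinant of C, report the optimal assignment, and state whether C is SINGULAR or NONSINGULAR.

σ = (0, 1, 2): 13 + 25 + 30 = 68
σ = (0, 2, 1): 13 + 12 + 25 = 50
σ = (1, 0, 2): 26 + 23 + 30 = 79
σ = (1, 2, 0): 26 + 12 + 7 = 45
σ = (2, 0, 1): 25 + 23 + 25 = 73
σ = (2, 1, 0): 25 + 25 + 7 = 57
Optimal value attained by: σ = (1, 0, 2).
Answer: det⊕(C) = 79; verdict: NONSINGULAR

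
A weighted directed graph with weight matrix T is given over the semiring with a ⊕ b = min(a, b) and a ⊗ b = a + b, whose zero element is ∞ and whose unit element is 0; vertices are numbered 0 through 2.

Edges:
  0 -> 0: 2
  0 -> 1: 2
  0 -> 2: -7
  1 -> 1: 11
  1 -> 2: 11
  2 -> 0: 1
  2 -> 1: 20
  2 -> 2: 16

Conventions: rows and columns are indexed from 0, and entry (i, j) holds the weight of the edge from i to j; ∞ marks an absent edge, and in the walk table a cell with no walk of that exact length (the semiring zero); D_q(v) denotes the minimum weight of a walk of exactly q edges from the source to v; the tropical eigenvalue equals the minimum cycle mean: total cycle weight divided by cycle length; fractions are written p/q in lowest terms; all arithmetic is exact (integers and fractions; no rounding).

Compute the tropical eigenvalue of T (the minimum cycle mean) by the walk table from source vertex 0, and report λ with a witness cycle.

q=0: [0, ∞, ∞]
q=1: [2, 2, -7]
q=2: [-6, 4, -5]
q=3: [-4, -4, -13]
Optimal cycle mean attained by: cycle 0->2->0, total (-7) + 1, length 2.
Answer: λ = -3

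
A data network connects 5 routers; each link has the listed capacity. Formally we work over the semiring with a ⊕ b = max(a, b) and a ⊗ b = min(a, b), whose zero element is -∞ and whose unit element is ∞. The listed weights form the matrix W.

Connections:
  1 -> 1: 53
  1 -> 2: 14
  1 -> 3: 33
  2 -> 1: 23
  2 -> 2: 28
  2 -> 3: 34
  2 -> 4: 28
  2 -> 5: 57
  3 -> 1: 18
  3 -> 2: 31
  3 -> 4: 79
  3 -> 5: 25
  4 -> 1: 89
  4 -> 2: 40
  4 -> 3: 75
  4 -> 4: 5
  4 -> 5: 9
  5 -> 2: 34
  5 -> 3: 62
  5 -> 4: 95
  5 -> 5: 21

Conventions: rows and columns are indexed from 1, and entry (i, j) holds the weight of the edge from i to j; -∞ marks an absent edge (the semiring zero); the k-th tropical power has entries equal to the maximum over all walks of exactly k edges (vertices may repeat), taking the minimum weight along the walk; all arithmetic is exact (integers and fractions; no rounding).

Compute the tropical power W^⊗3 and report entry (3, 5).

W^⊗2:
  [53, 31, 33, 33, 25]
  [28, 34, 57, 57, 28]
  [79, 40, 75, 28, 31]
  [53, 31, 34, 75, 40]
  [89, 40, 75, 62, 34]
W^⊗3:
  [53, 33, 33, 33, 31]
  [57, 40, 57, 57, 34]
  [53, 31, 34, 75, 40]
  [75, 40, 75, 40, 31]
  [62, 40, 62, 75, 40]
Key observation: the optimum is the walk 3->4->2->5, with weight 79 min 40 min 57 = 40.
Optimal value attained by: walk 3->4->2->5.
Answer: (W^⊗3)[3][5] = 40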